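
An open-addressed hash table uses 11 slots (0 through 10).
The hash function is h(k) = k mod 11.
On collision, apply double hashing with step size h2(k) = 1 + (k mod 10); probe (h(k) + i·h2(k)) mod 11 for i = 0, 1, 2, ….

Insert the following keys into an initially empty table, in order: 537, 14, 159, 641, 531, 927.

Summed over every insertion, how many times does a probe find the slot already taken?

537: h=9 -> slot 9
14: h=3 -> slot 3
159: h=5 -> slot 5
641: h=3, h2=2, probe 3,5,7 -> slot 7
531: h=3, h2=2, probe 3,5,7,9,0 -> slot 0
927: h=3, h2=8, probe 3,0,8 -> slot 8
Table: [531, ∅, ∅, 14, ∅, 159, ∅, 641, 927, 537, ∅]

8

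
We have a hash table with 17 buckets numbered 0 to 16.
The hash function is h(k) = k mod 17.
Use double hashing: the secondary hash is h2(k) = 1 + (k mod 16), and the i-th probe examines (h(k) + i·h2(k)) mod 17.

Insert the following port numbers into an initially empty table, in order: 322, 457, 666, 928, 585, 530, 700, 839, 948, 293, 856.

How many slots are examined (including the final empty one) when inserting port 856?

322 hashes to 16; slot 16 is free → place at 16.
457 hashes to 15; slot 15 is free → place at 15.
666 hashes to 3; slot 3 is free → place at 3.
928 hashes to 10; slot 10 is free → place at 10.
585 hashes to 7; slot 7 is free → place at 7.
530 hashes to 3, h2=3; 3 taken → place at 6.
700 hashes to 3, h2=13; 3,16 taken → place at 12.
839 hashes to 6, h2=8; 6 taken → place at 14.
948 hashes to 13; slot 13 is free → place at 13.
293 hashes to 4; slot 4 is free → place at 4.
856 hashes to 6, h2=9; 6,15,7,16 taken → place at 8.
Table: [∅, ∅, ∅, 666, 293, ∅, 530, 585, 856, ∅, 928, ∅, 700, 948, 839, 457, 322]

5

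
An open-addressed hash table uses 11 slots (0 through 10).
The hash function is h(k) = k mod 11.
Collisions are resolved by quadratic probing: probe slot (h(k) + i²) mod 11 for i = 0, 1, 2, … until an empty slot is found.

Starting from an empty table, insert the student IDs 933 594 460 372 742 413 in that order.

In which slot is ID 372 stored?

Insert 933: h=9, slot 9 empty => index 9.
Insert 594: h=0, slot 0 empty => index 0.
Insert 460: h=9, slot 9 occupied => index 10.
Insert 372: h=9, slots 9,10 occupied => index 2.
Insert 742: h=5, slot 5 empty => index 5.
Insert 413: h=6, slot 6 empty => index 6.
Table: [594, -, 372, -, -, 742, 413, -, -, 933, 460]

2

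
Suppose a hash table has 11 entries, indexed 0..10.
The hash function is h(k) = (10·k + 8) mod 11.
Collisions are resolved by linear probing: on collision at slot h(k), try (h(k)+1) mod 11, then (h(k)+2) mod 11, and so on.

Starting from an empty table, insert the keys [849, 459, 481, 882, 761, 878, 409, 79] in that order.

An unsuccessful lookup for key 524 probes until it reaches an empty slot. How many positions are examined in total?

849: h=6 => slot 6
459: h=0 => slot 0
481: h=0, probe 0,1 => slot 1
882: h=6, probe 6,7 => slot 7
761: h=6, probe 6,7,8 => slot 8
878: h=10 => slot 10
409: h=6, probe 6,7,8,9 => slot 9
79: h=6, probe 6,7,8,9,10,0,1,2 => slot 2
Table: [459, 481, 79, —, —, —, 849, 882, 761, 409, 878]
Lookup 524: h=1, probe 1,2,3 → slot 3 empty, not found.

3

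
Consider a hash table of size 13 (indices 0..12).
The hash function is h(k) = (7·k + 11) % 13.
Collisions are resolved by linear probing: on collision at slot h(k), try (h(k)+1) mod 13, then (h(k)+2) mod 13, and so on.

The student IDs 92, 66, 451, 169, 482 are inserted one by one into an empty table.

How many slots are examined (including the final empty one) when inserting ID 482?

3

92: h=5 → slot 5
66: h=5, probe 5,6 → slot 6
451: h=9 → slot 9
169: h=11 → slot 11
482: h=5, probe 5,6,7 → slot 7
Table: [., ., ., ., ., 92, 66, 482, ., 451, ., 169, .]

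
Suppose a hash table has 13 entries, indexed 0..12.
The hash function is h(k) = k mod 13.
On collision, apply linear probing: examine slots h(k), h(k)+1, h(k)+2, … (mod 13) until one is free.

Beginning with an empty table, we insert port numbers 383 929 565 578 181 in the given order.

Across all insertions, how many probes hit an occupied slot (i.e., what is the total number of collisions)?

6

Insert 383: h=6, slot 6 empty -> index 6.
Insert 929: h=6, slot 6 occupied -> index 7.
Insert 565: h=6, slots 6,7 occupied -> index 8.
Insert 578: h=6, slots 6,7,8 occupied -> index 9.
Insert 181: h=12, slot 12 empty -> index 12.
Table: [-, -, -, -, -, -, 383, 929, 565, 578, -, -, 181]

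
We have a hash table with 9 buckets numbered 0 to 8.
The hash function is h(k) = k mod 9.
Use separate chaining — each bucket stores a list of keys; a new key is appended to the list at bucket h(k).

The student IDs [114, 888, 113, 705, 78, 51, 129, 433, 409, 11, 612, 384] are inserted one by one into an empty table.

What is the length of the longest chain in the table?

Insert 114: h=6, bucket 6 empty → new chain.
Insert 888: h=6, bucket 6 nonempty → append to chain.
Insert 113: h=5, bucket 5 empty → new chain.
Insert 705: h=3, bucket 3 empty → new chain.
Insert 78: h=6, bucket 6 nonempty → append to chain.
Insert 51: h=6, bucket 6 nonempty → append to chain.
Insert 129: h=3, bucket 3 nonempty → append to chain.
Insert 433: h=1, bucket 1 empty → new chain.
Insert 409: h=4, bucket 4 empty → new chain.
Insert 11: h=2, bucket 2 empty → new chain.
Insert 612: h=0, bucket 0 empty → new chain.
Insert 384: h=6, bucket 6 nonempty → append to chain.
Final buckets:
0: 612
1: 433
2: 11
3: 705 -> 129
4: 409
5: 113
6: 114 -> 888 -> 78 -> 51 -> 384
7: _
8: _

5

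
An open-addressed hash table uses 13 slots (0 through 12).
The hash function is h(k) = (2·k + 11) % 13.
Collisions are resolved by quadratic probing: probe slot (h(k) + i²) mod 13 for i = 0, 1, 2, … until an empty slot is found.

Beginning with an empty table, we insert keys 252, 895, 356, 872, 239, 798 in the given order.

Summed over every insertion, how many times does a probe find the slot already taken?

Insert 252: h=8, slot 8 empty → index 8.
Insert 895: h=7, slot 7 empty → index 7.
Insert 356: h=8, slot 8 occupied → index 9.
Insert 872: h=0, slot 0 empty → index 0.
Insert 239: h=8, slots 8,9 occupied → index 12.
Insert 798: h=8, slots 8,9,12 occupied → index 4.
Table: [872, ∅, ∅, ∅, 798, ∅, ∅, 895, 252, 356, ∅, ∅, 239]

6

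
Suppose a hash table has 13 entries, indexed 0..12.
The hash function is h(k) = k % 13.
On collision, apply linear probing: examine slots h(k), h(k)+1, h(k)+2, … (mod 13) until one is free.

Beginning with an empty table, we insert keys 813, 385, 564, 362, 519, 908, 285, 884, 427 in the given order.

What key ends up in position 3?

Insert 813: h=7, slot 7 empty -> index 7.
Insert 385: h=8, slot 8 empty -> index 8.
Insert 564: h=5, slot 5 empty -> index 5.
Insert 362: h=11, slot 11 empty -> index 11.
Insert 519: h=12, slot 12 empty -> index 12.
Insert 908: h=11, slots 11,12 occupied -> index 0.
Insert 285: h=12, slots 12,0 occupied -> index 1.
Insert 884: h=0, slots 0,1 occupied -> index 2.
Insert 427: h=11, slots 11,12,0,1,2 occupied -> index 3.
Table: [908, 285, 884, 427, ., 564, ., 813, 385, ., ., 362, 519]

427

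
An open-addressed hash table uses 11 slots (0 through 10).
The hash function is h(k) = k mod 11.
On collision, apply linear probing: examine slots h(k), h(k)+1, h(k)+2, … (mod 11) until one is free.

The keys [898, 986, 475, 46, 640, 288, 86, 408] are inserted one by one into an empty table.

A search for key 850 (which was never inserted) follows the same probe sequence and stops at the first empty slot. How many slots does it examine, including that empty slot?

4

Insert 898: h=7, slot 7 empty -> index 7.
Insert 986: h=7, slot 7 occupied -> index 8.
Insert 475: h=2, slot 2 empty -> index 2.
Insert 46: h=2, slot 2 occupied -> index 3.
Insert 640: h=2, slots 2,3 occupied -> index 4.
Insert 288: h=2, slots 2,3,4 occupied -> index 5.
Insert 86: h=9, slot 9 empty -> index 9.
Insert 408: h=1, slot 1 empty -> index 1.
Table: [_, 408, 475, 46, 640, 288, _, 898, 986, 86, _]
Lookup 850: h=3, probe 3,4,5,6 → slot 6 empty, not found.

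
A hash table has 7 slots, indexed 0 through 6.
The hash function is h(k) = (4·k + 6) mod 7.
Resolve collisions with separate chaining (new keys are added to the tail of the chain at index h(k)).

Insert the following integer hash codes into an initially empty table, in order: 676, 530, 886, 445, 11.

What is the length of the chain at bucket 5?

1

Insert 676: h=1, bucket 1 empty -> new chain.
Insert 530: h=5, bucket 5 empty -> new chain.
Insert 886: h=1, bucket 1 nonempty -> append to chain.
Insert 445: h=1, bucket 1 nonempty -> append to chain.
Insert 11: h=1, bucket 1 nonempty -> append to chain.
Final buckets:
0: .
1: 676 -> 886 -> 445 -> 11
2: .
3: .
4: .
5: 530
6: .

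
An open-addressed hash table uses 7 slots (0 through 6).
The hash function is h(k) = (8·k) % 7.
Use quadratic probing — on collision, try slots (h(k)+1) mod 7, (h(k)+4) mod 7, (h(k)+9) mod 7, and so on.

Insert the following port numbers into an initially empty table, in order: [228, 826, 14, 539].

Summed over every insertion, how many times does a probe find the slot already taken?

Insert 228: h=4, slot 4 empty → index 4.
Insert 826: h=0, slot 0 empty → index 0.
Insert 14: h=0, slot 0 occupied → index 1.
Insert 539: h=0, slots 0,1,4 occupied → index 2.
Table: [826, 14, 539, _, 228, _, _]

4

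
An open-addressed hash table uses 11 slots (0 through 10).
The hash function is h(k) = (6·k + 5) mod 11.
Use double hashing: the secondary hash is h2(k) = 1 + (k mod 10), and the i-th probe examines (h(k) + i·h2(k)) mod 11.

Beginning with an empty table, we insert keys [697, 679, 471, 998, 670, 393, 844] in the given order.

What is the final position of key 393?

2

697 hashes to 7; slot 7 is free → place at 7.
679 hashes to 9; slot 9 is free → place at 9.
471 hashes to 4; slot 4 is free → place at 4.
998 hashes to 9, h2=9; 9,7 taken → place at 5.
670 hashes to 10; slot 10 is free → place at 10.
393 hashes to 9, h2=4; 9 taken → place at 2.
844 hashes to 9, h2=5; 9 taken → place at 3.
Table: [-, -, 393, 844, 471, 998, -, 697, -, 679, 670]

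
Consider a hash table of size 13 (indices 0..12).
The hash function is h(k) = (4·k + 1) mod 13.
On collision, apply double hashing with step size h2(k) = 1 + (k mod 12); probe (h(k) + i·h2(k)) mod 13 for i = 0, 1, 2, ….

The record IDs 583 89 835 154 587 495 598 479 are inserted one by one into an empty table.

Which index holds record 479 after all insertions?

Insert 583: h=6, slot 6 empty -> index 6.
Insert 89: h=6, h2=6, slot 6 occupied -> index 12.
Insert 835: h=0, slot 0 empty -> index 0.
Insert 154: h=6, h2=11, slot 6 occupied -> index 4.
Insert 587: h=9, slot 9 empty -> index 9.
Insert 495: h=5, slot 5 empty -> index 5.
Insert 598: h=1, slot 1 empty -> index 1.
Insert 479: h=6, h2=12, slots 6,5,4 occupied -> index 3.
Table: [835, 598, ∅, 479, 154, 495, 583, ∅, ∅, 587, ∅, ∅, 89]

3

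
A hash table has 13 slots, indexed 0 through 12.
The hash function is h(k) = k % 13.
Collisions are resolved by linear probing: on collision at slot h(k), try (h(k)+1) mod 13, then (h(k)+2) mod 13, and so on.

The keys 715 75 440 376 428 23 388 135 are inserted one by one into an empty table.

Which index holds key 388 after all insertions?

715: h=0 -> slot 0
75: h=10 -> slot 10
440: h=11 -> slot 11
376: h=12 -> slot 12
428: h=12, probe 12,0,1 -> slot 1
23: h=10, probe 10,11,12,0,1,2 -> slot 2
388: h=11, probe 11,12,0,1,2,3 -> slot 3
135: h=5 -> slot 5
Table: [715, 428, 23, 388, ., 135, ., ., ., ., 75, 440, 376]

3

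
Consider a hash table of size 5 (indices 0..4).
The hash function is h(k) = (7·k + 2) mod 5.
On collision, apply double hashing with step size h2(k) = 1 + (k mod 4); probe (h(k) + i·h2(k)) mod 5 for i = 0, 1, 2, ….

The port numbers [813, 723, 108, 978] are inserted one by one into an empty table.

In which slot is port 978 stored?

813 hashes to 3; slot 3 is free => place at 3.
723 hashes to 3, h2=4; 3 taken => place at 2.
108 hashes to 3, h2=1; 3 taken => place at 4.
978 hashes to 3, h2=3; 3 taken => place at 1.
Table: [_, 978, 723, 813, 108]

1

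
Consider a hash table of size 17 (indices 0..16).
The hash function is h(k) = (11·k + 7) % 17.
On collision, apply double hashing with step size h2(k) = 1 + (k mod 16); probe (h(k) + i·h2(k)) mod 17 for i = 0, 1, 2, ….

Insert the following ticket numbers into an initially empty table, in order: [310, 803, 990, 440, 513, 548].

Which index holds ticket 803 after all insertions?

4

310: h=0 -> slot 0
803: h=0, h2=4, probe 0,4 -> slot 4
990: h=0, h2=15, probe 0,15 -> slot 15
440: h=2 -> slot 2
513: h=6 -> slot 6
548: h=0, h2=5, probe 0,5 -> slot 5
Table: [310, -, 440, -, 803, 548, 513, -, -, -, -, -, -, -, -, 990, -]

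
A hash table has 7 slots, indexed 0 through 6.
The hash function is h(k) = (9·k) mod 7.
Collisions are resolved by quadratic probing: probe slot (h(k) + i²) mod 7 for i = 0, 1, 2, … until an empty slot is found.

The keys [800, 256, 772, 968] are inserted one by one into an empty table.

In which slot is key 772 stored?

5

Insert 800: h=4, slot 4 empty -> index 4.
Insert 256: h=1, slot 1 empty -> index 1.
Insert 772: h=4, slot 4 occupied -> index 5.
Insert 968: h=4, slots 4,5,1 occupied -> index 6.
Table: [_, 256, _, _, 800, 772, 968]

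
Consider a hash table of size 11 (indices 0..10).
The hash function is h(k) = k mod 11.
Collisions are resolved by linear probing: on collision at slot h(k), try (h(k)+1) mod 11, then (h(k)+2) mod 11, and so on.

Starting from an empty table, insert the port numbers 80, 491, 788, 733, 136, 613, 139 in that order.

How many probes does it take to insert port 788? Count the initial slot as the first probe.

Insert 80: h=3, slot 3 empty => index 3.
Insert 491: h=7, slot 7 empty => index 7.
Insert 788: h=7, slot 7 occupied => index 8.
Insert 733: h=7, slots 7,8 occupied => index 9.
Insert 136: h=4, slot 4 empty => index 4.
Insert 613: h=8, slots 8,9 occupied => index 10.
Insert 139: h=7, slots 7,8,9,10 occupied => index 0.
Table: [139, _, _, 80, 136, _, _, 491, 788, 733, 613]

2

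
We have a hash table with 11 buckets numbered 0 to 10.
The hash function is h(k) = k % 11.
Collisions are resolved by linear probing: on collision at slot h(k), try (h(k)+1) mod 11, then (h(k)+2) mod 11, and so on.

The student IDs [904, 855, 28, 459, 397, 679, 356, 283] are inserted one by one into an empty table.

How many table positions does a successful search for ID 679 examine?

3

904 hashes to 2; slot 2 is free -> place at 2.
855 hashes to 8; slot 8 is free -> place at 8.
28 hashes to 6; slot 6 is free -> place at 6.
459 hashes to 8; 8 taken -> place at 9.
397 hashes to 1; slot 1 is free -> place at 1.
679 hashes to 8; 8,9 taken -> place at 10.
356 hashes to 4; slot 4 is free -> place at 4.
283 hashes to 8; 8,9,10 taken -> place at 0.
Table: [283, 397, 904, —, 356, —, 28, —, 855, 459, 679]
Lookup 679: h=8, probe 8,9,10 → found at 10.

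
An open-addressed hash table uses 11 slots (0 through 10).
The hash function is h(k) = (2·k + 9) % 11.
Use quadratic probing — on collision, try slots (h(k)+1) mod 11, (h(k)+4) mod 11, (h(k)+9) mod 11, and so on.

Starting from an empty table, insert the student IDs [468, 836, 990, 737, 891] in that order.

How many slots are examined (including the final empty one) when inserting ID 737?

4

468 hashes to 10; slot 10 is free → place at 10.
836 hashes to 9; slot 9 is free → place at 9.
990 hashes to 9; 9,10 taken → place at 2.
737 hashes to 9; 9,10,2 taken → place at 7.
891 hashes to 9; 9,10,2,7 taken → place at 3.
Table: [-, -, 990, 891, -, -, -, 737, -, 836, 468]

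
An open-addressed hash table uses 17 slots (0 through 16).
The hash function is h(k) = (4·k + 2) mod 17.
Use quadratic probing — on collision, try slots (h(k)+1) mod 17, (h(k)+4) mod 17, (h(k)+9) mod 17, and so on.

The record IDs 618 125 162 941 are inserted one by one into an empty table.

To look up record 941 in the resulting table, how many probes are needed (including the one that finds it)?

618: h=9 → slot 9
125: h=9, probe 9,10 → slot 10
162: h=4 → slot 4
941: h=9, probe 9,10,13 → slot 13
Table: [-, -, -, -, 162, -, -, -, -, 618, 125, -, -, 941, -, -, -]
Lookup 941: h=9, probe 9,10,13 → found at 13.

3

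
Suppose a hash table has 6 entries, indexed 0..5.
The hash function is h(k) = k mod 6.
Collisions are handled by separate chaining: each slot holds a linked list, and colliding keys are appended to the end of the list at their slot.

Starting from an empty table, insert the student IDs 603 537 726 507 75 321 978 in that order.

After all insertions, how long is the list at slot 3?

5

603 → bucket 3
537 → bucket 3 (collision)
726 → bucket 0
507 → bucket 3 (collision)
75 → bucket 3 (collision)
321 → bucket 3 (collision)
978 → bucket 0 (collision)
Final buckets:
0: 726 -> 978
1: .
2: .
3: 603 -> 537 -> 507 -> 75 -> 321
4: .
5: .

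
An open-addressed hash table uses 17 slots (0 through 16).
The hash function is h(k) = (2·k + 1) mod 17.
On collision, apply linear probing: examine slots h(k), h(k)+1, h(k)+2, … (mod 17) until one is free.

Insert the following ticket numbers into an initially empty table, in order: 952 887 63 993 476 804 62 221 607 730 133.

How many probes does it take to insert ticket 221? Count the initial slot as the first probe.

Insert 952: h=1, slot 1 empty => index 1.
Insert 887: h=7, slot 7 empty => index 7.
Insert 63: h=8, slot 8 empty => index 8.
Insert 993: h=15, slot 15 empty => index 15.
Insert 476: h=1, slot 1 occupied => index 2.
Insert 804: h=11, slot 11 empty => index 11.
Insert 62: h=6, slot 6 empty => index 6.
Insert 221: h=1, slots 1,2 occupied => index 3.
Insert 607: h=8, slot 8 occupied => index 9.
Insert 730: h=16, slot 16 empty => index 16.
Insert 133: h=12, slot 12 empty => index 12.
Table: [∅, 952, 476, 221, ∅, ∅, 62, 887, 63, 607, ∅, 804, 133, ∅, ∅, 993, 730]

3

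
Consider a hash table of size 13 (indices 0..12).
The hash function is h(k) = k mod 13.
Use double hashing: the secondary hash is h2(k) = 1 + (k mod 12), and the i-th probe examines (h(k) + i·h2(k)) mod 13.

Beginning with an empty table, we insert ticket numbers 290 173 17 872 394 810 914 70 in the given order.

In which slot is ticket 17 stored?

290: h=4 → slot 4
173: h=4, h2=6, probe 4,10 → slot 10
17: h=4, h2=6, probe 4,10,3 → slot 3
872: h=1 → slot 1
394: h=4, h2=11, probe 4,2 → slot 2
810: h=4, h2=7, probe 4,11 → slot 11
914: h=4, h2=3, probe 4,7 → slot 7
70: h=5 → slot 5
Table: [—, 872, 394, 17, 290, 70, —, 914, —, —, 173, 810, —]

3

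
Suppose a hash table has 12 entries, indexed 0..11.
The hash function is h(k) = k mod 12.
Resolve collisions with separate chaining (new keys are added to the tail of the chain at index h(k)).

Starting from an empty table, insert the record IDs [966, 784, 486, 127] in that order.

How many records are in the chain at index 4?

1

966 → bucket 6
784 → bucket 4
486 → bucket 6 (collision)
127 → bucket 7
Final buckets:
0: —
1: —
2: —
3: —
4: 784
5: —
6: 966 -> 486
7: 127
8: —
9: —
10: —
11: —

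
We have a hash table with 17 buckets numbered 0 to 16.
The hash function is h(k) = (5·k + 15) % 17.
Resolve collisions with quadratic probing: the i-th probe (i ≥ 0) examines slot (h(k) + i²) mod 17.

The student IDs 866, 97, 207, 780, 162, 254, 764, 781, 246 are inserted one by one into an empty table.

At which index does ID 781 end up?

866: h=10 -> slot 10
97: h=7 -> slot 7
207: h=13 -> slot 13
780: h=5 -> slot 5
162: h=9 -> slot 9
254: h=10, probe 10,11 -> slot 11
764: h=10, probe 10,11,14 -> slot 14
781: h=10, probe 10,11,14,2 -> slot 2
246: h=4 -> slot 4
Table: [-, -, 781, -, 246, 780, -, 97, -, 162, 866, 254, -, 207, 764, -, -]

2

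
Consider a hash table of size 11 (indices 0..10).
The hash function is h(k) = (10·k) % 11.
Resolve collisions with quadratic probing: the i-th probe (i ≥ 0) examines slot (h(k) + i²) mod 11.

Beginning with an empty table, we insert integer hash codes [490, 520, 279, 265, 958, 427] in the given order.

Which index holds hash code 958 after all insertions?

490 hashes to 5; slot 5 is free → place at 5.
520 hashes to 8; slot 8 is free → place at 8.
279 hashes to 7; slot 7 is free → place at 7.
265 hashes to 10; slot 10 is free → place at 10.
958 hashes to 10; 10 taken → place at 0.
427 hashes to 2; slot 2 is free → place at 2.
Table: [958, -, 427, -, -, 490, -, 279, 520, -, 265]

0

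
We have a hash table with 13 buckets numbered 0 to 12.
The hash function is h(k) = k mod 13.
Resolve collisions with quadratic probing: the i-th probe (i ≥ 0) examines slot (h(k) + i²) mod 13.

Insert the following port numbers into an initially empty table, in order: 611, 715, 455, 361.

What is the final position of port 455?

611: h=0 => slot 0
715: h=0, probe 0,1 => slot 1
455: h=0, probe 0,1,4 => slot 4
361: h=10 => slot 10
Table: [611, 715, ., ., 455, ., ., ., ., ., 361, ., .]

4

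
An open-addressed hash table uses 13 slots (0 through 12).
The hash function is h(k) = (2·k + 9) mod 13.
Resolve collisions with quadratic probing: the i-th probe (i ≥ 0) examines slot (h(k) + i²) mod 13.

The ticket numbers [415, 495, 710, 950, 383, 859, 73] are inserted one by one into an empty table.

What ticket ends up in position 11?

495

Insert 415: h=7, slot 7 empty => index 7.
Insert 495: h=11, slot 11 empty => index 11.
Insert 710: h=12, slot 12 empty => index 12.
Insert 950: h=11, slots 11,12 occupied => index 2.
Insert 383: h=8, slot 8 empty => index 8.
Insert 859: h=11, slots 11,12,2,7 occupied => index 1.
Insert 73: h=12, slot 12 occupied => index 0.
Table: [73, 859, 950, _, _, _, _, 415, 383, _, _, 495, 710]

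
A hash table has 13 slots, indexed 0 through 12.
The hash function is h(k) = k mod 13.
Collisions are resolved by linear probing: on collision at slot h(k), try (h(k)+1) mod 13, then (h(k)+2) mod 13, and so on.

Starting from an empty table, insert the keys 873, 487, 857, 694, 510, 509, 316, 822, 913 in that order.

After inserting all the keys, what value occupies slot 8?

822

873 hashes to 2; slot 2 is free => place at 2.
487 hashes to 6; slot 6 is free => place at 6.
857 hashes to 12; slot 12 is free => place at 12.
694 hashes to 5; slot 5 is free => place at 5.
510 hashes to 3; slot 3 is free => place at 3.
509 hashes to 2; 2,3 taken => place at 4.
316 hashes to 4; 4,5,6 taken => place at 7.
822 hashes to 3; 3,4,5,6,7 taken => place at 8.
913 hashes to 3; 3,4,5,6,7,8 taken => place at 9.
Table: [., ., 873, 510, 509, 694, 487, 316, 822, 913, ., ., 857]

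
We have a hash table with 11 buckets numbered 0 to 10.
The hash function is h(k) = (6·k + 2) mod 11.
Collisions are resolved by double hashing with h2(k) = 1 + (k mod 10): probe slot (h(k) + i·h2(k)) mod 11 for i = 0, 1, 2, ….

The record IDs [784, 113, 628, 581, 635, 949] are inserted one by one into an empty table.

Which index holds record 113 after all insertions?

Insert 784: h=9, slot 9 empty → index 9.
Insert 113: h=9, h2=4, slot 9 occupied → index 2.
Insert 628: h=8, slot 8 empty → index 8.
Insert 581: h=1, slot 1 empty → index 1.
Insert 635: h=6, slot 6 empty → index 6.
Insert 949: h=9, h2=10, slots 9,8 occupied → index 7.
Table: [∅, 581, 113, ∅, ∅, ∅, 635, 949, 628, 784, ∅]

2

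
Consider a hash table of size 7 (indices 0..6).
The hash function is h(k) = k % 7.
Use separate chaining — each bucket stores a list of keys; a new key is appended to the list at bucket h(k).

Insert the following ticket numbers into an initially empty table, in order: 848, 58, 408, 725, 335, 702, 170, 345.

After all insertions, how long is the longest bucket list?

5

Insert 848: h=1, bucket 1 empty -> new chain.
Insert 58: h=2, bucket 2 empty -> new chain.
Insert 408: h=2, bucket 2 nonempty -> append to chain.
Insert 725: h=4, bucket 4 empty -> new chain.
Insert 335: h=6, bucket 6 empty -> new chain.
Insert 702: h=2, bucket 2 nonempty -> append to chain.
Insert 170: h=2, bucket 2 nonempty -> append to chain.
Insert 345: h=2, bucket 2 nonempty -> append to chain.
Final buckets:
0: _
1: 848
2: 58 -> 408 -> 702 -> 170 -> 345
3: _
4: 725
5: _
6: 335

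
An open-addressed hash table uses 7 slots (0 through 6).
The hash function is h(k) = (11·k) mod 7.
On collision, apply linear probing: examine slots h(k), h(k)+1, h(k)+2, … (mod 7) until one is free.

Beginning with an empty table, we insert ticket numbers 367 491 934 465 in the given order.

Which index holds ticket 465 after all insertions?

0

Insert 367: h=5, slot 5 empty → index 5.
Insert 491: h=4, slot 4 empty → index 4.
Insert 934: h=5, slot 5 occupied → index 6.
Insert 465: h=5, slots 5,6 occupied → index 0.
Table: [465, _, _, _, 491, 367, 934]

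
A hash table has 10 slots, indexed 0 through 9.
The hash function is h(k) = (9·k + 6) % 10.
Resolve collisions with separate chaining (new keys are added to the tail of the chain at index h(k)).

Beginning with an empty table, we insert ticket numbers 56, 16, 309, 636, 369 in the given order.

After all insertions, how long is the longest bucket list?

3

Insert 56: h=0, bucket 0 empty -> new chain.
Insert 16: h=0, bucket 0 nonempty -> append to chain.
Insert 309: h=7, bucket 7 empty -> new chain.
Insert 636: h=0, bucket 0 nonempty -> append to chain.
Insert 369: h=7, bucket 7 nonempty -> append to chain.
Final buckets:
0: 56 -> 16 -> 636
1: ∅
2: ∅
3: ∅
4: ∅
5: ∅
6: ∅
7: 309 -> 369
8: ∅
9: ∅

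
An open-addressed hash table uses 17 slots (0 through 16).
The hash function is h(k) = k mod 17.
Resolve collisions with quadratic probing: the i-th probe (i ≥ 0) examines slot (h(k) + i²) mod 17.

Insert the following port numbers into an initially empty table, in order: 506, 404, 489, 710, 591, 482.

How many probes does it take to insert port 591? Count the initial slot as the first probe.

5

Insert 506: h=13, slot 13 empty => index 13.
Insert 404: h=13, slot 13 occupied => index 14.
Insert 489: h=13, slots 13,14 occupied => index 0.
Insert 710: h=13, slots 13,14,0 occupied => index 5.
Insert 591: h=13, slots 13,14,0,5 occupied => index 12.
Insert 482: h=6, slot 6 empty => index 6.
Table: [489, ., ., ., ., 710, 482, ., ., ., ., ., 591, 506, 404, ., .]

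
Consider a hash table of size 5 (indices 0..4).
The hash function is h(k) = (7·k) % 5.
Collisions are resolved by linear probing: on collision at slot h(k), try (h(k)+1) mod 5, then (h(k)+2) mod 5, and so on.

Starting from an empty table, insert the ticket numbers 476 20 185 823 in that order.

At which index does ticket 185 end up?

1

476: h=2 -> slot 2
20: h=0 -> slot 0
185: h=0, probe 0,1 -> slot 1
823: h=1, probe 1,2,3 -> slot 3
Table: [20, 185, 476, 823, -]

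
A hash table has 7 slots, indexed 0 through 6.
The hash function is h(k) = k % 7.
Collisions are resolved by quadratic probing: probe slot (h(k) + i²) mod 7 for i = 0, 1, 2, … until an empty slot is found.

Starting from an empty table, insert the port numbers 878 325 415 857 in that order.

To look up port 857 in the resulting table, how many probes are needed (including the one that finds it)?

Insert 878: h=3, slot 3 empty → index 3.
Insert 325: h=3, slot 3 occupied → index 4.
Insert 415: h=2, slot 2 empty → index 2.
Insert 857: h=3, slots 3,4 occupied → index 0.
Table: [857, -, 415, 878, 325, -, -]
Lookup 857: h=3, probe 3,4,0 → found at 0.

3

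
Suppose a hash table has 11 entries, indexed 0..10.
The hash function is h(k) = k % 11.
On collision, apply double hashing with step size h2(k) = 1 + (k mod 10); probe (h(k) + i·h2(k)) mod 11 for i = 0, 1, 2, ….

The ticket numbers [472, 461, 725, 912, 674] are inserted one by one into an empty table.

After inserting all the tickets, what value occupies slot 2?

912

Insert 472: h=10, slot 10 empty → index 10.
Insert 461: h=10, h2=2, slot 10 occupied → index 1.
Insert 725: h=10, h2=6, slot 10 occupied → index 5.
Insert 912: h=10, h2=3, slot 10 occupied → index 2.
Insert 674: h=3, slot 3 empty → index 3.
Table: [∅, 461, 912, 674, ∅, 725, ∅, ∅, ∅, ∅, 472]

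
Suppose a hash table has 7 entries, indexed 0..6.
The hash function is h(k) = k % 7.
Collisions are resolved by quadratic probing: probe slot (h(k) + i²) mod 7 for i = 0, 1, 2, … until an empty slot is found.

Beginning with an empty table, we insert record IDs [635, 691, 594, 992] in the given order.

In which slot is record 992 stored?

2

635: h=5 -> slot 5
691: h=5, probe 5,6 -> slot 6
594: h=6, probe 6,0 -> slot 0
992: h=5, probe 5,6,2 -> slot 2
Table: [594, —, 992, —, —, 635, 691]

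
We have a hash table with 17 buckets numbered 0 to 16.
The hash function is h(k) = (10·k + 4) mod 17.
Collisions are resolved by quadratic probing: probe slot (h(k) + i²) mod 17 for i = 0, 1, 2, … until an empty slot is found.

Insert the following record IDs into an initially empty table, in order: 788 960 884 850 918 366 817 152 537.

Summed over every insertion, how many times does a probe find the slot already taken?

788 hashes to 13; slot 13 is free → place at 13.
960 hashes to 16; slot 16 is free → place at 16.
884 hashes to 4; slot 4 is free → place at 4.
850 hashes to 4; 4 taken → place at 5.
918 hashes to 4; 4,5 taken → place at 8.
366 hashes to 9; slot 9 is free → place at 9.
817 hashes to 14; slot 14 is free → place at 14.
152 hashes to 11; slot 11 is free → place at 11.
537 hashes to 2; slot 2 is free → place at 2.
Table: [∅, ∅, 537, ∅, 884, 850, ∅, ∅, 918, 366, ∅, 152, ∅, 788, 817, ∅, 960]

3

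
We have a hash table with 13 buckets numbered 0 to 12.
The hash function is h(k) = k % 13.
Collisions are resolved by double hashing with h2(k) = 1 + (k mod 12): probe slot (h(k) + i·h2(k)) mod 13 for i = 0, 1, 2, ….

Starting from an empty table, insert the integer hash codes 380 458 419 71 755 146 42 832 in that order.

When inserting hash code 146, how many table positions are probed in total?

3

Insert 380: h=3, slot 3 empty → index 3.
Insert 458: h=3, h2=3, slot 3 occupied → index 6.
Insert 419: h=3, h2=12, slot 3 occupied → index 2.
Insert 71: h=6, h2=12, slot 6 occupied → index 5.
Insert 755: h=1, slot 1 empty → index 1.
Insert 146: h=3, h2=3, slots 3,6 occupied → index 9.
Insert 42: h=3, h2=7, slot 3 occupied → index 10.
Insert 832: h=0, slot 0 empty → index 0.
Table: [832, 755, 419, 380, _, 71, 458, _, _, 146, 42, _, _]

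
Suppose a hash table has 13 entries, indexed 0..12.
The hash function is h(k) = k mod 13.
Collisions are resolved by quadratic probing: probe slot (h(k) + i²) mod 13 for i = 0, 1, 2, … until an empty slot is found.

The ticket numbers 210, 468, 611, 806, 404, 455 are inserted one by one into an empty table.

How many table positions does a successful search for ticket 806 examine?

3

210 hashes to 2; slot 2 is free → place at 2.
468 hashes to 0; slot 0 is free → place at 0.
611 hashes to 0; 0 taken → place at 1.
806 hashes to 0; 0,1 taken → place at 4.
404 hashes to 1; 1,2 taken → place at 5.
455 hashes to 0; 0,1,4 taken → place at 9.
Table: [468, 611, 210, ∅, 806, 404, ∅, ∅, ∅, 455, ∅, ∅, ∅]
Lookup 806: h=0, probe 0,1,4 → found at 4.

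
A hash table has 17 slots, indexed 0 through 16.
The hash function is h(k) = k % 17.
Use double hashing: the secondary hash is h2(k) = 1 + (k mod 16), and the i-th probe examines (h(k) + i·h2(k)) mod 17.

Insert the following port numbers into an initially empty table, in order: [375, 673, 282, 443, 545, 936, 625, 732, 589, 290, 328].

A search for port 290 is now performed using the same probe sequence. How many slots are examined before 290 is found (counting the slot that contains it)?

3

375: h=1 → slot 1
673: h=10 → slot 10
282: h=10, h2=11, probe 10,4 → slot 4
443: h=1, h2=12, probe 1,13 → slot 13
545: h=1, h2=2, probe 1,3 → slot 3
936: h=1, h2=9, probe 1,10,2 → slot 2
625: h=13, h2=2, probe 13,15 → slot 15
732: h=1, h2=13, probe 1,14 → slot 14
589: h=11 → slot 11
290: h=1, h2=3, probe 1,4,7 → slot 7
328: h=5 → slot 5
Table: [-, 375, 936, 545, 282, 328, -, 290, -, -, 673, 589, -, 443, 732, 625, -]
Lookup 290: h=1, h2=3, probe 1,4,7 → found at 7.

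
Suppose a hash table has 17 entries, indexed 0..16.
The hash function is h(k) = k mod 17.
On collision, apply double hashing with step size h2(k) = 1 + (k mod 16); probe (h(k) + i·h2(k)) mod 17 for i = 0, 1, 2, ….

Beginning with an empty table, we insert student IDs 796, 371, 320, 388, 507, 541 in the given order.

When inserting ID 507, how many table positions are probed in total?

2

796: h=14 => slot 14
371: h=14, h2=4, probe 14,1 => slot 1
320: h=14, h2=1, probe 14,15 => slot 15
388: h=14, h2=5, probe 14,2 => slot 2
507: h=14, h2=12, probe 14,9 => slot 9
541: h=14, h2=14, probe 14,11 => slot 11
Table: [., 371, 388, ., ., ., ., ., ., 507, ., 541, ., ., 796, 320, .]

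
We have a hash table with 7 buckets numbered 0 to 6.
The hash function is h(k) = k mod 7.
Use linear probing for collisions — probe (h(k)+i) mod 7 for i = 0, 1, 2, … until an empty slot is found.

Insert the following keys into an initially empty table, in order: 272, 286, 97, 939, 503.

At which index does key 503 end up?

272: h=6 => slot 6
286: h=6, probe 6,0 => slot 0
97: h=6, probe 6,0,1 => slot 1
939: h=1, probe 1,2 => slot 2
503: h=6, probe 6,0,1,2,3 => slot 3
Table: [286, 97, 939, 503, _, _, 272]

3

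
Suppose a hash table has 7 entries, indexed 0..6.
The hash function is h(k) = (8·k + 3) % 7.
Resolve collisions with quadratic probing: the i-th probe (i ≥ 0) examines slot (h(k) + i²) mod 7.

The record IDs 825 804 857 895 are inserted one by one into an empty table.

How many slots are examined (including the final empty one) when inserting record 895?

825: h=2 => slot 2
804: h=2, probe 2,3 => slot 3
857: h=6 => slot 6
895: h=2, probe 2,3,6,4 => slot 4
Table: [—, —, 825, 804, 895, —, 857]

4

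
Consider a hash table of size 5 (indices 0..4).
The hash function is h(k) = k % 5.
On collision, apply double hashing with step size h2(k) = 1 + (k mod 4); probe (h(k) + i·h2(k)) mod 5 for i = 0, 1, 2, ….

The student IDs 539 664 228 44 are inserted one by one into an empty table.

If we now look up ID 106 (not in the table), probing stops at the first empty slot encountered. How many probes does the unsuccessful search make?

539 hashes to 4; slot 4 is free → place at 4.
664 hashes to 4, h2=1; 4 taken → place at 0.
228 hashes to 3; slot 3 is free → place at 3.
44 hashes to 4, h2=1; 4,0 taken → place at 1.
Table: [664, 44, ∅, 228, 539]
Lookup 106: h=1, h2=3, probe 1,4,2 → slot 2 empty, not found.

3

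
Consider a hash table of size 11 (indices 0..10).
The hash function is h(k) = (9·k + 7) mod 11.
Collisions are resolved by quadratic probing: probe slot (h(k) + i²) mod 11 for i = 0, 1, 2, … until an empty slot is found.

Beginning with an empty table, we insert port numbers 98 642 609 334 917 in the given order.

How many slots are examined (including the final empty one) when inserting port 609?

2

Insert 98: h=9, slot 9 empty => index 9.
Insert 642: h=10, slot 10 empty => index 10.
Insert 609: h=10, slot 10 occupied => index 0.
Insert 334: h=10, slots 10,0 occupied => index 3.
Insert 917: h=10, slots 10,0,3 occupied => index 8.
Table: [609, -, -, 334, -, -, -, -, 917, 98, 642]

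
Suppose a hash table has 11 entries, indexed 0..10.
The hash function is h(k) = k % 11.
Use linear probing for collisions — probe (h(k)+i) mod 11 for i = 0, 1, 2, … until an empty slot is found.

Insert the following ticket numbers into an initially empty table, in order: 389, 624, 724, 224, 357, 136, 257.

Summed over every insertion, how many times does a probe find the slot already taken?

389: h=4 → slot 4
624: h=8 → slot 8
724: h=9 → slot 9
224: h=4, probe 4,5 → slot 5
357: h=5, probe 5,6 → slot 6
136: h=4, probe 4,5,6,7 → slot 7
257: h=4, probe 4,5,6,7,8,9,10 → slot 10
Table: [-, -, -, -, 389, 224, 357, 136, 624, 724, 257]

11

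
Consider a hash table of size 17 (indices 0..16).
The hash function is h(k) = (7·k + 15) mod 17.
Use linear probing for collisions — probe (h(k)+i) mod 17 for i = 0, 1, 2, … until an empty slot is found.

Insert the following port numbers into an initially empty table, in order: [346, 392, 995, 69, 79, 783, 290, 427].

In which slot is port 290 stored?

11

346 hashes to 6; slot 6 is free → place at 6.
392 hashes to 5; slot 5 is free → place at 5.
995 hashes to 10; slot 10 is free → place at 10.
69 hashes to 5; 5,6 taken → place at 7.
79 hashes to 7; 7 taken → place at 8.
783 hashes to 5; 5,6,7,8 taken → place at 9.
290 hashes to 5; 5,6,7,8,9,10 taken → place at 11.
427 hashes to 12; slot 12 is free → place at 12.
Table: [—, —, —, —, —, 392, 346, 69, 79, 783, 995, 290, 427, —, —, —, —]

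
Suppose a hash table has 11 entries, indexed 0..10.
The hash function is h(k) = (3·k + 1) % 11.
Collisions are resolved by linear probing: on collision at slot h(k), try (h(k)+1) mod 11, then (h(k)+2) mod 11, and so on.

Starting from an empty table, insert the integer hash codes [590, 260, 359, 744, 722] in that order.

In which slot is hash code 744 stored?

3

590: h=0 → slot 0
260: h=0, probe 0,1 → slot 1
359: h=0, probe 0,1,2 → slot 2
744: h=0, probe 0,1,2,3 → slot 3
722: h=0, probe 0,1,2,3,4 → slot 4
Table: [590, 260, 359, 744, 722, ., ., ., ., ., .]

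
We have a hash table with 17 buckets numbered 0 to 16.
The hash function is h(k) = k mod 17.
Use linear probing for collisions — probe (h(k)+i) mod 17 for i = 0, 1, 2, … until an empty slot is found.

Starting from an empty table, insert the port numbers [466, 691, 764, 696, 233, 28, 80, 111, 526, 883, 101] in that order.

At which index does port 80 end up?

466 hashes to 7; slot 7 is free => place at 7.
691 hashes to 11; slot 11 is free => place at 11.
764 hashes to 16; slot 16 is free => place at 16.
696 hashes to 16; 16 taken => place at 0.
233 hashes to 12; slot 12 is free => place at 12.
28 hashes to 11; 11,12 taken => place at 13.
80 hashes to 12; 12,13 taken => place at 14.
111 hashes to 9; slot 9 is free => place at 9.
526 hashes to 16; 16,0 taken => place at 1.
883 hashes to 16; 16,0,1 taken => place at 2.
101 hashes to 16; 16,0,1,2 taken => place at 3.
Table: [696, 526, 883, 101, —, —, —, 466, —, 111, —, 691, 233, 28, 80, —, 764]

14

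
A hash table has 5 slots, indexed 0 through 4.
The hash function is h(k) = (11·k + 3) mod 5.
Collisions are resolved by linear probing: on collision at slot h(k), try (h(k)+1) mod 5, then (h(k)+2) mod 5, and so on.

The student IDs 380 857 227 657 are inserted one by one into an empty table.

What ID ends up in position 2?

657

380: h=3 -> slot 3
857: h=0 -> slot 0
227: h=0, probe 0,1 -> slot 1
657: h=0, probe 0,1,2 -> slot 2
Table: [857, 227, 657, 380, ∅]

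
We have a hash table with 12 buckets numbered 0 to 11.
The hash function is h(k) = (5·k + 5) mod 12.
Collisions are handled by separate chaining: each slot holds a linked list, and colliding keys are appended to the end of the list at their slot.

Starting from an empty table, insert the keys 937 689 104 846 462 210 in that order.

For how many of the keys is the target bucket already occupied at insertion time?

2

Insert 937: h=10, bucket 10 empty -> new chain.
Insert 689: h=6, bucket 6 empty -> new chain.
Insert 104: h=9, bucket 9 empty -> new chain.
Insert 846: h=11, bucket 11 empty -> new chain.
Insert 462: h=11, bucket 11 nonempty -> append to chain.
Insert 210: h=11, bucket 11 nonempty -> append to chain.
Final buckets:
0: .
1: .
2: .
3: .
4: .
5: .
6: 689
7: .
8: .
9: 104
10: 937
11: 846 -> 462 -> 210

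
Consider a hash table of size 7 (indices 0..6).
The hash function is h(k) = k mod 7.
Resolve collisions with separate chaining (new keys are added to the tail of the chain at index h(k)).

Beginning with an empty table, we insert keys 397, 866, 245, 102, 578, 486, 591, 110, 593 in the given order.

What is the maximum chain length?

397 -> bucket 5
866 -> bucket 5 (collision)
245 -> bucket 0
102 -> bucket 4
578 -> bucket 4 (collision)
486 -> bucket 3
591 -> bucket 3 (collision)
110 -> bucket 5 (collision)
593 -> bucket 5 (collision)
Final buckets:
0: 245
1: -
2: -
3: 486 -> 591
4: 102 -> 578
5: 397 -> 866 -> 110 -> 593
6: -

4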